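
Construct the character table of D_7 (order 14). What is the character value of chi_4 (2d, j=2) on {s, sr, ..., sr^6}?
Conjugacy classes: {e} of size 1, {r^1, r^6} of size 2, {r^2, r^5} of size 2, {r^3, r^4} of size 2, {s, sr, ..., sr^6} of size 7.
Character table:
  irrep \ class              {e} (size 1)  {r^1, r^6} (size 2)  {r^2, r^5} (size 2)  {r^3, r^4} (size 2)  {s, sr, ..., sr^6} (size 7)
  chi_1 (triv)               1             1                    1                    1                    1                          
  chi_2 (sign: r->1, s->-1)  1             1                    1                    1                    -1                         
  chi_3 (2d, j=1)            2             2*cos(2*pi/7)        -2*cos(3*pi/7)       -2*cos(pi/7)         0                          
  chi_4 (2d, j=2)            2             -2*cos(3*pi/7)       -2*cos(pi/7)         2*cos(2*pi/7)        0                          
  chi_5 (2d, j=3)            2             -2*cos(pi/7)         2*cos(2*pi/7)        -2*cos(3*pi/7)       0                          

Spot check: chi_4 (2d, j=2) on {s, sr, ..., sr^6} = 0.

Proof sketch: D_7 has order 2*7 = 14 with 5 conjugacy classes, hence 5 irreducibles. Sum of squared dims 1 + 1 + 4 + 4 + 4 = 14 = |G|. Linear characters come from the abelianisation; the 2-dimensional irreps have character r^k -> 2*cos(2*pi*j*k/7), reflections -> 0.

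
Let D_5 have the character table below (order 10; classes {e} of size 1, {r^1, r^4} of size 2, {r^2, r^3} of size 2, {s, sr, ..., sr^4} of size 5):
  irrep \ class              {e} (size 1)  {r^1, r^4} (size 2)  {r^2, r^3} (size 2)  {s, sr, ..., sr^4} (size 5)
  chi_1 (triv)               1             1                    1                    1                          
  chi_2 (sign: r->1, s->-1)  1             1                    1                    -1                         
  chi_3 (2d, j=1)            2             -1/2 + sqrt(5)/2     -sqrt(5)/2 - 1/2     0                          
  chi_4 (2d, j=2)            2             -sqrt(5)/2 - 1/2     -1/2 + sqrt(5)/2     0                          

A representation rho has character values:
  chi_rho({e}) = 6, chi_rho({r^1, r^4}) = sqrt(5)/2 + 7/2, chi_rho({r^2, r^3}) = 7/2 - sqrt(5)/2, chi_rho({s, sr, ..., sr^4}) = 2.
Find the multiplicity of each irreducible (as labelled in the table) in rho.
Multiplicities: chi_1: 3, chi_2: 1, chi_3: 1, chi_4: 0.

Why: Use <chi_rho, chi> = (1/|G|) sum_C |C| * chi_rho(C) * conj(chi(C)) with |G| = 10 for each irreducible chi in the table:
  <chi_rho, chi_1> = (1/10)[1*(6)*conj(1) + 2*(sqrt(5)/2 + 7/2)*conj(1) + 2*(7/2 - sqrt(5)/2)*conj(1) + 5*(2)*conj(1)]
      = (1/10)[(6) + (sqrt(5) + 7) + (7 - sqrt(5)) + (10)] = 30/10 = 3
  <chi_rho, chi_2> = (1/10)[1*(6)*conj(1) + 2*(sqrt(5)/2 + 7/2)*conj(1) + 2*(7/2 - sqrt(5)/2)*conj(1) + 5*(2)*conj(-1)]
      = (1/10)[(6) + (sqrt(5) + 7) + (7 - sqrt(5)) + (-10)] = 10/10 = 1
  <chi_rho, chi_3> = (1/10)[1*(6)*conj(2) + 2*(sqrt(5)/2 + 7/2)*conj(-1/2 + sqrt(5)/2) + 2*(7/2 - sqrt(5)/2)*conj(-sqrt(5)/2 - 1/2) + 5*(2)*conj(0)]
      = (1/10)[(12) + (-1 + 3*sqrt(5)) + (-3*sqrt(5) - 1) + (0)] = 10/10 = 1
  <chi_rho, chi_4> = (1/10)[1*(6)*conj(2) + 2*(sqrt(5)/2 + 7/2)*conj(-sqrt(5)/2 - 1/2) + 2*(7/2 - sqrt(5)/2)*conj(-1/2 + sqrt(5)/2) + 5*(2)*conj(0)]
      = (1/10)[(12) + (-4*sqrt(5) - 6) + (-6 + 4*sqrt(5)) + (0)] = 0/10 = 0
Dimension check: dim(rho) = sum (mult * dim) = 3*1 + 1*1 + 1*2 + 0*2 = 6 = chi_rho(e) = 6.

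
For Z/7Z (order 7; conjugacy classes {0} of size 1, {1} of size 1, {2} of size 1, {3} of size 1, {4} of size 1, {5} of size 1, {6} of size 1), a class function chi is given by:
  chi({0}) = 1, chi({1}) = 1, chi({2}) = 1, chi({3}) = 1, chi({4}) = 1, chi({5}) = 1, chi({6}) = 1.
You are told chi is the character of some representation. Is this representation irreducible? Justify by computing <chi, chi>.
Irreducible: <chi, chi> = 1.

Working: <chi, chi> = (1/|G|) sum_C |C| * |chi(C)|^2 = (1/7)[1*|1|^2 + 1*|1|^2 + 1*|1|^2 + 1*|1|^2 + 1*|1|^2 + 1*|1|^2 + 1*|1|^2]
  = (1/7)[(1) + (1) + (1) + (1) + (1) + (1) + (1)] = 7/7 = 1.
(Exp terms are combined using exp(i*s)*conj(exp(i*t)) = exp(i*(s-t)), and sums of them are collapsed using the identity that for every m > 1 the m distinct m-th roots of unity sum to 0, e.g. 1 + exp(2*I*pi/3) + exp(-2*I*pi/3) = 0.)
A character is irreducible iff <chi, chi> = 1, so this representation is irreducible.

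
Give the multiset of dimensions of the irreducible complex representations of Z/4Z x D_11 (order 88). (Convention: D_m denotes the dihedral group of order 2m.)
Dimensions: 1, 1, 1, 1, 1, 1, 1, 1, 2, 2, 2, 2, 2, 2, 2, 2, 2, 2, 2, 2, 2, 2, 2, 2, 2, 2, 2, 2

Working: There are 28 irreducibles (= number of conjugacy classes). Their dimensions d_i satisfy sum d_i^2 = |G| = 88: 1 + 1 + 1 + 1 + 1 + 1 + 1 + 1 + 4 + 4 + 4 + 4 + 4 + 4 + 4 + 4 + 4 + 4 + 4 + 4 + 4 + 4 + 4 + 4 + 4 + 4 + 4 + 4 = 88. (For the product with Z/4Z: each of the 4 1-dim characters of Z/4Z tensors with each irrep of D_11, giving 4 copies of each D_11-dimension.)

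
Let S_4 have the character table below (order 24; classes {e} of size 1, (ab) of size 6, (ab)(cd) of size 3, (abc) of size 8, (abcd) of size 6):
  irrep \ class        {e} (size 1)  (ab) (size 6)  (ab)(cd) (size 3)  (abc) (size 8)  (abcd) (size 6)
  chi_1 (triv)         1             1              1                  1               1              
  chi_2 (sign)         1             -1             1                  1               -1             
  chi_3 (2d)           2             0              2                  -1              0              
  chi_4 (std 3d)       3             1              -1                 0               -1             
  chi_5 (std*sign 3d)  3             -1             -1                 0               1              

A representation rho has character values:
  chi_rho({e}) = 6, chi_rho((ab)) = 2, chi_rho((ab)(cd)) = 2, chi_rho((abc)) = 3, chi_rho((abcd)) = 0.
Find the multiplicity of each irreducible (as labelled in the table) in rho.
Multiplicities: chi_1: 2, chi_2: 1, chi_3: 0, chi_4: 1, chi_5: 0.

Why: Use <chi_rho, chi> = (1/|G|) sum_C |C| * chi_rho(C) * conj(chi(C)) with |G| = 24 for each irreducible chi in the table:
  <chi_rho, chi_1> = (1/24)[1*(6)*conj(1) + 6*(2)*conj(1) + 3*(2)*conj(1) + 8*(3)*conj(1) + 6*(0)*conj(1)]
      = (1/24)[(6) + (12) + (6) + (24) + (0)] = 48/24 = 2
  <chi_rho, chi_2> = (1/24)[1*(6)*conj(1) + 6*(2)*conj(-1) + 3*(2)*conj(1) + 8*(3)*conj(1) + 6*(0)*conj(-1)]
      = (1/24)[(6) + (-12) + (6) + (24) + (0)] = 24/24 = 1
  <chi_rho, chi_3> = (1/24)[1*(6)*conj(2) + 6*(2)*conj(0) + 3*(2)*conj(2) + 8*(3)*conj(-1) + 6*(0)*conj(0)]
      = (1/24)[(12) + (0) + (12) + (-24) + (0)] = 0/24 = 0
  <chi_rho, chi_4> = (1/24)[1*(6)*conj(3) + 6*(2)*conj(1) + 3*(2)*conj(-1) + 8*(3)*conj(0) + 6*(0)*conj(-1)]
      = (1/24)[(18) + (12) + (-6) + (0) + (0)] = 24/24 = 1
  <chi_rho, chi_5> = (1/24)[1*(6)*conj(3) + 6*(2)*conj(-1) + 3*(2)*conj(-1) + 8*(3)*conj(0) + 6*(0)*conj(1)]
      = (1/24)[(18) + (-12) + (-6) + (0) + (0)] = 0/24 = 0
Dimension check: dim(rho) = sum (mult * dim) = 2*1 + 1*1 + 0*2 + 1*3 + 0*3 = 6 = chi_rho(e) = 6.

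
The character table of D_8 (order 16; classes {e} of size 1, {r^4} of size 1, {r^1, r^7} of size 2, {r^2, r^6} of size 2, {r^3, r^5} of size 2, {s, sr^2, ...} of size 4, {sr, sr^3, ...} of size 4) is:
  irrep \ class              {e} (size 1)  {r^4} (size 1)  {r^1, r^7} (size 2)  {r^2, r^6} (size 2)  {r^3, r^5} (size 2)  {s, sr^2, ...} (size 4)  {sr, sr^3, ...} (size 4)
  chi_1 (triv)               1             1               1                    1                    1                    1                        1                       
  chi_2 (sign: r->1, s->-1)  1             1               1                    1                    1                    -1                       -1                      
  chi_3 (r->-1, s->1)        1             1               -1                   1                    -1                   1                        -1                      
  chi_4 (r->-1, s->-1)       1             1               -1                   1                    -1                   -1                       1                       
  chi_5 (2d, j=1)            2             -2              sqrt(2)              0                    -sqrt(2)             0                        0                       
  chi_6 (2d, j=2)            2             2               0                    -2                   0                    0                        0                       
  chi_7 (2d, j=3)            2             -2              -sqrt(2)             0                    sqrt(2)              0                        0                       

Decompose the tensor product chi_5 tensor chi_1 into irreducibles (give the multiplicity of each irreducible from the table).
chi_5 tensor chi_1 = chi_5 (all other irreducibles have multiplicity 0).

Justification: The character of a tensor product is the pointwise product (chi_5 * chi_1)(C) = chi_5(C) * chi_1(C):
  {e}: (2)*(1), {r^4}: (-2)*(1), {r^1, r^7}: (sqrt(2))*(1), {r^2, r^6}: (0)*(1), {r^3, r^5}: (-sqrt(2))*(1), {s, sr^2, ...}: (0)*(1), {sr, sr^3, ...}: (0)*(1)
so (chi_5 * chi_1) takes values
  {e} -> 2, {r^4} -> -2, {r^1, r^7} -> sqrt(2), {r^2, r^6} -> 0, {r^3, r^5} -> -sqrt(2), {s, sr^2, ...} -> 0, {sr, sr^3, ...} -> 0.
Now take the inner product of this character with each irreducible chi from the table, <chi_5*chi_1, chi> = (1/16) sum_C |C| (chi_5*chi_1)(C) conj(chi(C)):
  <chi_5*chi_1, chi_1> = (1/16)[1*(2)*conj(1) + 1*(-2)*conj(1) + 2*(sqrt(2))*conj(1) + 2*(0)*conj(1) + 2*(-sqrt(2))*conj(1) + 4*(0)*conj(1) + 4*(0)*conj(1)]
      = (1/16)[(2) + (-2) + (2*sqrt(2)) + (0) + (-2*sqrt(2)) + (0) + (0)] = 0/16 = 0
  <chi_5*chi_1, chi_2> = (1/16)[1*(2)*conj(1) + 1*(-2)*conj(1) + 2*(sqrt(2))*conj(1) + 2*(0)*conj(1) + 2*(-sqrt(2))*conj(1) + 4*(0)*conj(-1) + 4*(0)*conj(-1)]
      = (1/16)[(2) + (-2) + (2*sqrt(2)) + (0) + (-2*sqrt(2)) + (0) + (0)] = 0/16 = 0
  <chi_5*chi_1, chi_3> = (1/16)[1*(2)*conj(1) + 1*(-2)*conj(1) + 2*(sqrt(2))*conj(-1) + 2*(0)*conj(1) + 2*(-sqrt(2))*conj(-1) + 4*(0)*conj(1) + 4*(0)*conj(-1)]
      = (1/16)[(2) + (-2) + (-2*sqrt(2)) + (0) + (2*sqrt(2)) + (0) + (0)] = 0/16 = 0
  <chi_5*chi_1, chi_4> = (1/16)[1*(2)*conj(1) + 1*(-2)*conj(1) + 2*(sqrt(2))*conj(-1) + 2*(0)*conj(1) + 2*(-sqrt(2))*conj(-1) + 4*(0)*conj(-1) + 4*(0)*conj(1)]
      = (1/16)[(2) + (-2) + (-2*sqrt(2)) + (0) + (2*sqrt(2)) + (0) + (0)] = 0/16 = 0
  <chi_5*chi_1, chi_5> = (1/16)[1*(2)*conj(2) + 1*(-2)*conj(-2) + 2*(sqrt(2))*conj(sqrt(2)) + 2*(0)*conj(0) + 2*(-sqrt(2))*conj(-sqrt(2)) + 4*(0)*conj(0) + 4*(0)*conj(0)]
      = (1/16)[(4) + (4) + (4) + (0) + (4) + (0) + (0)] = 16/16 = 1
  <chi_5*chi_1, chi_6> = (1/16)[1*(2)*conj(2) + 1*(-2)*conj(2) + 2*(sqrt(2))*conj(0) + 2*(0)*conj(-2) + 2*(-sqrt(2))*conj(0) + 4*(0)*conj(0) + 4*(0)*conj(0)]
      = (1/16)[(4) + (-4) + (0) + (0) + (0) + (0) + (0)] = 0/16 = 0
  <chi_5*chi_1, chi_7> = (1/16)[1*(2)*conj(2) + 1*(-2)*conj(-2) + 2*(sqrt(2))*conj(-sqrt(2)) + 2*(0)*conj(0) + 2*(-sqrt(2))*conj(sqrt(2)) + 4*(0)*conj(0) + 4*(0)*conj(0)]
      = (1/16)[(4) + (4) + (-4) + (0) + (-4) + (0) + (0)] = 0/16 = 0
Hence the multiplicities are chi_5: 1. Dimension check: dim(chi_5)*dim(chi_1) = 2*1 = 2 and sum (mult * dim) = 1*2 = 2.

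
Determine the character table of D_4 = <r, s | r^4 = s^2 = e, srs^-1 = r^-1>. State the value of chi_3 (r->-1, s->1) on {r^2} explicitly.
Conjugacy classes: {e} of size 1, {r^2} of size 1, {r^1, r^3} of size 2, {s, sr^2, ...} of size 2, {sr, sr^3, ...} of size 2.
Character table:
  irrep \ class              {e} (size 1)  {r^2} (size 1)  {r^1, r^3} (size 2)  {s, sr^2, ...} (size 2)  {sr, sr^3, ...} (size 2)
  chi_1 (triv)               1             1               1                    1                        1                       
  chi_2 (sign: r->1, s->-1)  1             1               1                    -1                       -1                      
  chi_3 (r->-1, s->1)        1             1               -1                   1                        -1                      
  chi_4 (r->-1, s->-1)       1             1               -1                   -1                       1                       
  chi_5 (2d, j=1)            2             -2              0                    0                        0                       

Spot check: chi_3 (r->-1, s->1) on {r^2} = 1.

Working: D_4 has order 2*4 = 8 with 5 conjugacy classes, hence 5 irreducibles. Sum of squared dims 1 + 1 + 1 + 1 + 4 = 8 = |G|. Linear characters come from the abelianisation; the 2-dimensional irreps have character r^k -> 2*cos(2*pi*j*k/4), reflections -> 0.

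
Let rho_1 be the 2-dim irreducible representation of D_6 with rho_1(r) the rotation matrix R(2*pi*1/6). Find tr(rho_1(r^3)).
chi_{rho_1}(r^3) = 2*cos(2*pi*1*3/6) = -2

Solution. rho_1(r^3) is rotation by angle 2*pi*1*3/6, whose trace is 2*cos(2*pi*1*3/6) = -2.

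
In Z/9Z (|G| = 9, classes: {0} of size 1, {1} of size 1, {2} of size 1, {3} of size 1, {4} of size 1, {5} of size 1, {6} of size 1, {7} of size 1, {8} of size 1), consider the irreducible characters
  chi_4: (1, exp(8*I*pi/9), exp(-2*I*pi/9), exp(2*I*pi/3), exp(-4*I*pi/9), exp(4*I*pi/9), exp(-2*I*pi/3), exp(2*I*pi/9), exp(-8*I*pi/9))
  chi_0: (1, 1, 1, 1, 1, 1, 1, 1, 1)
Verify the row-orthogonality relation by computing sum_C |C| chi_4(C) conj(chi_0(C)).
Sum = 0; so <chi_4, chi_0> = 0 (distinct irreducibles are orthogonal).

Derivation: Compute term by term over conjugacy classes (|C| * chi_4(C) * conj(chi_0(C))):
  1*(1)*conj(1) + 1*(exp(8*I*pi/9))*conj(1) + 1*(exp(-2*I*pi/9))*conj(1) + 1*(exp(2*I*pi/3))*conj(1) + 1*(exp(-4*I*pi/9))*conj(1) + 1*(exp(4*I*pi/9))*conj(1) + 1*(exp(-2*I*pi/3))*conj(1) + 1*(exp(2*I*pi/9))*conj(1) + 1*(exp(-8*I*pi/9))*conj(1)
  = (1) + (exp(8*I*pi/9)) + (exp(-2*I*pi/9)) + (exp(2*I*pi/3)) + (exp(-4*I*pi/9)) + (exp(4*I*pi/9)) + (exp(-2*I*pi/3)) + (exp(2*I*pi/9)) + (exp(-8*I*pi/9))
  = 0.
(Exp terms are combined using exp(i*s)*conj(exp(i*t)) = exp(i*(s-t)), and sums of them are collapsed using the identity that for every m > 1 the m distinct m-th roots of unity sum to 0, e.g. 1 + exp(2*I*pi/3) + exp(-2*I*pi/3) = 0.)
Dividing by |G| = 9 gives 0/9 = 0, matching the row-orthogonality relation <chi_4, chi_0> = [chi_4 = chi_0].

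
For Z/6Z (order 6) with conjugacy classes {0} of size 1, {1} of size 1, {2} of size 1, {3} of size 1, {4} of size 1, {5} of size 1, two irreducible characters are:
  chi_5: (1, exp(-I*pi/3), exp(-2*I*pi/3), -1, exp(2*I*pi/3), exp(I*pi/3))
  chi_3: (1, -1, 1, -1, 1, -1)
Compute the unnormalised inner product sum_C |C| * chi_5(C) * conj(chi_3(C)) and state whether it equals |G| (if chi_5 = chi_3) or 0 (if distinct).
Sum = 0; so <chi_5, chi_3> = 0 (distinct irreducibles are orthogonal).

Details: Compute term by term over conjugacy classes (|C| * chi_5(C) * conj(chi_3(C))):
  1*(1)*conj(1) + 1*(exp(-I*pi/3))*conj(-1) + 1*(exp(-2*I*pi/3))*conj(1) + 1*(-1)*conj(-1) + 1*(exp(2*I*pi/3))*conj(1) + 1*(exp(I*pi/3))*conj(-1)
  = (1) + (-exp(-I*pi/3)) + (exp(-2*I*pi/3)) + (1) + (exp(2*I*pi/3)) + (-exp(I*pi/3))
  = 0.
(Exp terms are combined using exp(i*s)*conj(exp(i*t)) = exp(i*(s-t)), and sums of them are collapsed using the identity that for every m > 1 the m distinct m-th roots of unity sum to 0, e.g. 1 + exp(2*I*pi/3) + exp(-2*I*pi/3) = 0.)
Dividing by |G| = 6 gives 0/6 = 0, matching the row-orthogonality relation <chi_5, chi_3> = [chi_5 = chi_3].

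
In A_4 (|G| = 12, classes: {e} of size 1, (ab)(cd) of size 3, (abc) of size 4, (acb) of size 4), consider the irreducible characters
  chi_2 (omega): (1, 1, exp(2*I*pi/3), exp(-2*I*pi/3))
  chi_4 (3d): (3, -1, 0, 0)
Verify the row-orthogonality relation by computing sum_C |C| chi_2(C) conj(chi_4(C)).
Sum = 0; so <chi_2, chi_4> = 0 (distinct irreducibles are orthogonal).

Solution. Compute term by term over conjugacy classes (|C| * chi_2(C) * conj(chi_4(C))):
  1*(1)*conj(3) + 3*(1)*conj(-1) + 4*(exp(2*I*pi/3))*conj(0) + 4*(exp(-2*I*pi/3))*conj(0)
  = (3) + (-3) + (0) + (0)
  = 0.
(Exp terms are combined using exp(i*s)*conj(exp(i*t)) = exp(i*(s-t)), and sums of them are collapsed using the identity that for every m > 1 the m distinct m-th roots of unity sum to 0, e.g. 1 + exp(2*I*pi/3) + exp(-2*I*pi/3) = 0.)
Dividing by |G| = 12 gives 0/12 = 0, matching the row-orthogonality relation <chi_2, chi_4> = [chi_2 = chi_4].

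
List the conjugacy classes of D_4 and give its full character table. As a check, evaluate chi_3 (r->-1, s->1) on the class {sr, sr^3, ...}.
Conjugacy classes: {e} of size 1, {r^2} of size 1, {r^1, r^3} of size 2, {s, sr^2, ...} of size 2, {sr, sr^3, ...} of size 2.
Character table:
  irrep \ class              {e} (size 1)  {r^2} (size 1)  {r^1, r^3} (size 2)  {s, sr^2, ...} (size 2)  {sr, sr^3, ...} (size 2)
  chi_1 (triv)               1             1               1                    1                        1                       
  chi_2 (sign: r->1, s->-1)  1             1               1                    -1                       -1                      
  chi_3 (r->-1, s->1)        1             1               -1                   1                        -1                      
  chi_4 (r->-1, s->-1)       1             1               -1                   -1                       1                       
  chi_5 (2d, j=1)            2             -2              0                    0                        0                       

Spot check: chi_3 (r->-1, s->1) on {sr, sr^3, ...} = -1.

Details: D_4 has order 2*4 = 8 with 5 conjugacy classes, hence 5 irreducibles. Sum of squared dims 1 + 1 + 1 + 1 + 4 = 8 = |G|. Linear characters come from the abelianisation; the 2-dimensional irreps have character r^k -> 2*cos(2*pi*j*k/4), reflections -> 0.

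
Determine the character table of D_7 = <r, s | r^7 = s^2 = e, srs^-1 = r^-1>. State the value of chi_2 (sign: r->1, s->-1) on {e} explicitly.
Conjugacy classes: {e} of size 1, {r^1, r^6} of size 2, {r^2, r^5} of size 2, {r^3, r^4} of size 2, {s, sr, ..., sr^6} of size 7.
Character table:
  irrep \ class              {e} (size 1)  {r^1, r^6} (size 2)  {r^2, r^5} (size 2)  {r^3, r^4} (size 2)  {s, sr, ..., sr^6} (size 7)
  chi_1 (triv)               1             1                    1                    1                    1                          
  chi_2 (sign: r->1, s->-1)  1             1                    1                    1                    -1                         
  chi_3 (2d, j=1)            2             2*cos(2*pi/7)        -2*cos(3*pi/7)       -2*cos(pi/7)         0                          
  chi_4 (2d, j=2)            2             -2*cos(3*pi/7)       -2*cos(pi/7)         2*cos(2*pi/7)        0                          
  chi_5 (2d, j=3)            2             -2*cos(pi/7)         2*cos(2*pi/7)        -2*cos(3*pi/7)       0                          

Spot check: chi_2 (sign: r->1, s->-1) on {e} = 1.

D_7 has order 2*7 = 14 with 5 conjugacy classes, hence 5 irreducibles. Sum of squared dims 1 + 1 + 4 + 4 + 4 = 14 = |G|. Linear characters come from the abelianisation; the 2-dimensional irreps have character r^k -> 2*cos(2*pi*j*k/7), reflections -> 0.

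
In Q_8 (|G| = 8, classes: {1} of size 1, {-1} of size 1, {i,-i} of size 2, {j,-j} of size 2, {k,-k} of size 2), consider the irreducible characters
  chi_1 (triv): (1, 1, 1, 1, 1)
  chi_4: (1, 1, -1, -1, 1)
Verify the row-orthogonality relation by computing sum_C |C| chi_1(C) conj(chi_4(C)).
Sum = 0; so <chi_1, chi_4> = 0 (distinct irreducibles are orthogonal).

Details: Compute term by term over conjugacy classes (|C| * chi_1(C) * conj(chi_4(C))):
  1*(1)*conj(1) + 1*(1)*conj(1) + 2*(1)*conj(-1) + 2*(1)*conj(-1) + 2*(1)*conj(1)
  = (1) + (1) + (-2) + (-2) + (2)
  = 0.
Dividing by |G| = 8 gives 0/8 = 0, matching the row-orthogonality relation <chi_1, chi_4> = [chi_1 = chi_4].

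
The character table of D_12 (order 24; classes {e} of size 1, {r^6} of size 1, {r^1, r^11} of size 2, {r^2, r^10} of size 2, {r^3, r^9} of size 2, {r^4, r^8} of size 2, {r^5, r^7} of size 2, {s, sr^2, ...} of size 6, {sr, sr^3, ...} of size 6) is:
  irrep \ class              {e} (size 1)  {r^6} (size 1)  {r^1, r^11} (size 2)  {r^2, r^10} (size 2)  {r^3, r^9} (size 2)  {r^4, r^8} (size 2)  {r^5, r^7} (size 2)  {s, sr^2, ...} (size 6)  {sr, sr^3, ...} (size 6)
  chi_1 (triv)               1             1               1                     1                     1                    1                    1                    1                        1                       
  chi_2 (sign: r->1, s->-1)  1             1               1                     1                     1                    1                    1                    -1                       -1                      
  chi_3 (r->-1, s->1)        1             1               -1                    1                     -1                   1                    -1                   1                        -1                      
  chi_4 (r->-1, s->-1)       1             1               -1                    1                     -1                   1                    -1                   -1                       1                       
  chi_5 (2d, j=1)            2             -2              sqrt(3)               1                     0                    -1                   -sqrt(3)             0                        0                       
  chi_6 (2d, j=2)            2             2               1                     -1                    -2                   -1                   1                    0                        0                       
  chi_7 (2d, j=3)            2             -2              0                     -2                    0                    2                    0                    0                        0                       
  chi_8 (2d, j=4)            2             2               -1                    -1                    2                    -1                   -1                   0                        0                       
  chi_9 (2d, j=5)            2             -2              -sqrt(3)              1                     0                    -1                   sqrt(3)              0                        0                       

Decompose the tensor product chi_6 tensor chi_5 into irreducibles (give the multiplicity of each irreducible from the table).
chi_6 tensor chi_5 = chi_5 + chi_7 (all other irreducibles have multiplicity 0).

Details: The character of a tensor product is the pointwise product (chi_6 * chi_5)(C) = chi_6(C) * chi_5(C):
  {e}: (2)*(2), {r^6}: (2)*(-2), {r^1, r^11}: (1)*(sqrt(3)), {r^2, r^10}: (-1)*(1), {r^3, r^9}: (-2)*(0), {r^4, r^8}: (-1)*(-1), {r^5, r^7}: (1)*(-sqrt(3)), {s, sr^2, ...}: (0)*(0), {sr, sr^3, ...}: (0)*(0)
so (chi_6 * chi_5) takes values
  {e} -> 4, {r^6} -> -4, {r^1, r^11} -> sqrt(3), {r^2, r^10} -> -1, {r^3, r^9} -> 0, {r^4, r^8} -> 1, {r^5, r^7} -> -sqrt(3), {s, sr^2, ...} -> 0, {sr, sr^3, ...} -> 0.
Now take the inner product of this character with each irreducible chi from the table, <chi_6*chi_5, chi> = (1/24) sum_C |C| (chi_6*chi_5)(C) conj(chi(C)):
  <chi_6*chi_5, chi_1> = (1/24)[1*(4)*conj(1) + 1*(-4)*conj(1) + 2*(sqrt(3))*conj(1) + 2*(-1)*conj(1) + 2*(0)*conj(1) + 2*(1)*conj(1) + 2*(-sqrt(3))*conj(1) + 6*(0)*conj(1) + 6*(0)*conj(1)]
      = (1/24)[(4) + (-4) + (2*sqrt(3)) + (-2) + (0) + (2) + (-2*sqrt(3)) + (0) + (0)] = 0/24 = 0
  <chi_6*chi_5, chi_2> = (1/24)[1*(4)*conj(1) + 1*(-4)*conj(1) + 2*(sqrt(3))*conj(1) + 2*(-1)*conj(1) + 2*(0)*conj(1) + 2*(1)*conj(1) + 2*(-sqrt(3))*conj(1) + 6*(0)*conj(-1) + 6*(0)*conj(-1)]
      = (1/24)[(4) + (-4) + (2*sqrt(3)) + (-2) + (0) + (2) + (-2*sqrt(3)) + (0) + (0)] = 0/24 = 0
  <chi_6*chi_5, chi_3> = (1/24)[1*(4)*conj(1) + 1*(-4)*conj(1) + 2*(sqrt(3))*conj(-1) + 2*(-1)*conj(1) + 2*(0)*conj(-1) + 2*(1)*conj(1) + 2*(-sqrt(3))*conj(-1) + 6*(0)*conj(1) + 6*(0)*conj(-1)]
      = (1/24)[(4) + (-4) + (-2*sqrt(3)) + (-2) + (0) + (2) + (2*sqrt(3)) + (0) + (0)] = 0/24 = 0
  <chi_6*chi_5, chi_4> = (1/24)[1*(4)*conj(1) + 1*(-4)*conj(1) + 2*(sqrt(3))*conj(-1) + 2*(-1)*conj(1) + 2*(0)*conj(-1) + 2*(1)*conj(1) + 2*(-sqrt(3))*conj(-1) + 6*(0)*conj(-1) + 6*(0)*conj(1)]
      = (1/24)[(4) + (-4) + (-2*sqrt(3)) + (-2) + (0) + (2) + (2*sqrt(3)) + (0) + (0)] = 0/24 = 0
  <chi_6*chi_5, chi_5> = (1/24)[1*(4)*conj(2) + 1*(-4)*conj(-2) + 2*(sqrt(3))*conj(sqrt(3)) + 2*(-1)*conj(1) + 2*(0)*conj(0) + 2*(1)*conj(-1) + 2*(-sqrt(3))*conj(-sqrt(3)) + 6*(0)*conj(0) + 6*(0)*conj(0)]
      = (1/24)[(8) + (8) + (6) + (-2) + (0) + (-2) + (6) + (0) + (0)] = 24/24 = 1
  <chi_6*chi_5, chi_6> = (1/24)[1*(4)*conj(2) + 1*(-4)*conj(2) + 2*(sqrt(3))*conj(1) + 2*(-1)*conj(-1) + 2*(0)*conj(-2) + 2*(1)*conj(-1) + 2*(-sqrt(3))*conj(1) + 6*(0)*conj(0) + 6*(0)*conj(0)]
      = (1/24)[(8) + (-8) + (2*sqrt(3)) + (2) + (0) + (-2) + (-2*sqrt(3)) + (0) + (0)] = 0/24 = 0
  <chi_6*chi_5, chi_7> = (1/24)[1*(4)*conj(2) + 1*(-4)*conj(-2) + 2*(sqrt(3))*conj(0) + 2*(-1)*conj(-2) + 2*(0)*conj(0) + 2*(1)*conj(2) + 2*(-sqrt(3))*conj(0) + 6*(0)*conj(0) + 6*(0)*conj(0)]
      = (1/24)[(8) + (8) + (0) + (4) + (0) + (4) + (0) + (0) + (0)] = 24/24 = 1
  <chi_6*chi_5, chi_8> = (1/24)[1*(4)*conj(2) + 1*(-4)*conj(2) + 2*(sqrt(3))*conj(-1) + 2*(-1)*conj(-1) + 2*(0)*conj(2) + 2*(1)*conj(-1) + 2*(-sqrt(3))*conj(-1) + 6*(0)*conj(0) + 6*(0)*conj(0)]
      = (1/24)[(8) + (-8) + (-2*sqrt(3)) + (2) + (0) + (-2) + (2*sqrt(3)) + (0) + (0)] = 0/24 = 0
  <chi_6*chi_5, chi_9> = (1/24)[1*(4)*conj(2) + 1*(-4)*conj(-2) + 2*(sqrt(3))*conj(-sqrt(3)) + 2*(-1)*conj(1) + 2*(0)*conj(0) + 2*(1)*conj(-1) + 2*(-sqrt(3))*conj(sqrt(3)) + 6*(0)*conj(0) + 6*(0)*conj(0)]
      = (1/24)[(8) + (8) + (-6) + (-2) + (0) + (-2) + (-6) + (0) + (0)] = 0/24 = 0
Hence the multiplicities are chi_5: 1, chi_7: 1. Dimension check: dim(chi_6)*dim(chi_5) = 2*2 = 4 and sum (mult * dim) = 1*2 + 1*2 = 4.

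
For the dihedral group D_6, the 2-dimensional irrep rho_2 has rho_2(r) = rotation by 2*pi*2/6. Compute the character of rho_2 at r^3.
chi_{rho_2}(r^3) = 2*cos(2*pi*2*3/6) = 2

Derivation: rho_2(r^3) is rotation by angle 2*pi*2*3/6, whose trace is 2*cos(2*pi*2*3/6) = 2.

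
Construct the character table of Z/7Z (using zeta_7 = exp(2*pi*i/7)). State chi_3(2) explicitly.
Character table of Z/7Z (irreps indexed chi_0,...,chi_6 with chi_k(m) = zeta_7^(k*m), zeta_7 = exp(2*pi*i/7)):
  irrep \ class  {0} (size 1)  {1} (size 1)    {2} (size 1)    {3} (size 1)    {4} (size 1)    {5} (size 1)    {6} (size 1)  
  chi_0          1             1               1               1               1               1               1             
  chi_1          1             exp(2*I*pi/7)   exp(4*I*pi/7)   exp(6*I*pi/7)   exp(-6*I*pi/7)  exp(-4*I*pi/7)  exp(-2*I*pi/7)
  chi_2          1             exp(4*I*pi/7)   exp(-6*I*pi/7)  exp(-2*I*pi/7)  exp(2*I*pi/7)   exp(6*I*pi/7)   exp(-4*I*pi/7)
  chi_3          1             exp(6*I*pi/7)   exp(-2*I*pi/7)  exp(4*I*pi/7)   exp(-4*I*pi/7)  exp(2*I*pi/7)   exp(-6*I*pi/7)
  chi_4          1             exp(-6*I*pi/7)  exp(2*I*pi/7)   exp(-4*I*pi/7)  exp(4*I*pi/7)   exp(-2*I*pi/7)  exp(6*I*pi/7) 
  chi_5          1             exp(-4*I*pi/7)  exp(6*I*pi/7)   exp(2*I*pi/7)   exp(-2*I*pi/7)  exp(-6*I*pi/7)  exp(4*I*pi/7) 
  chi_6          1             exp(-2*I*pi/7)  exp(-4*I*pi/7)  exp(-6*I*pi/7)  exp(6*I*pi/7)   exp(4*I*pi/7)   exp(2*I*pi/7) 

Spot check: chi_3(2) = zeta_7^(3*2) = zeta_7^6 = exp(-2*I*pi/7).

Details: Z/7Z is abelian, so all 7 irreducible complex representations are 1-dimensional. They are given by chi_k(m) = zeta_7^(k*m) for k = 0,...,6. Row orthogonality: sum_m chi_k(m) conj(chi_l(m)) = 7 * [k = l].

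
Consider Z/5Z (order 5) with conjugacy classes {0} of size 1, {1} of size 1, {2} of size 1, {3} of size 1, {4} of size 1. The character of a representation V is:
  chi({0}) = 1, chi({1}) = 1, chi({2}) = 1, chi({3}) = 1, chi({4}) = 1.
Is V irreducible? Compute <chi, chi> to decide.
Irreducible: <chi, chi> = 1.

Justification: <chi, chi> = (1/|G|) sum_C |C| * |chi(C)|^2 = (1/5)[1*|1|^2 + 1*|1|^2 + 1*|1|^2 + 1*|1|^2 + 1*|1|^2]
  = (1/5)[(1) + (1) + (1) + (1) + (1)] = 5/5 = 1.
(Exp terms are combined using exp(i*s)*conj(exp(i*t)) = exp(i*(s-t)), and sums of them are collapsed using the identity that for every m > 1 the m distinct m-th roots of unity sum to 0, e.g. 1 + exp(2*I*pi/3) + exp(-2*I*pi/3) = 0.)
A character is irreducible iff <chi, chi> = 1, so this representation is irreducible.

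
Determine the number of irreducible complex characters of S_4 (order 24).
5

Proof sketch: The number of irreducible complex representations of a finite group equals its number of conjugacy classes. Conjugacy classes in S_4 correspond to cycle types, i.e. partitions of 4; there are p(4) = 5 of them, so S_4 (order 24) has exactly 5 irreducible complex representations.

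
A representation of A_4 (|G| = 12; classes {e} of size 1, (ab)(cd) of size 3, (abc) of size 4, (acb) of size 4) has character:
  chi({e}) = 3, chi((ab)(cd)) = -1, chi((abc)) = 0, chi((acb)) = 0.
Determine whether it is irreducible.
Irreducible: <chi, chi> = 1.

Justification: <chi, chi> = (1/|G|) sum_C |C| * |chi(C)|^2 = (1/12)[1*|3|^2 + 3*|-1|^2 + 4*|0|^2 + 4*|0|^2]
  = (1/12)[(9) + (3) + (0) + (0)] = 12/12 = 1.
(Exp terms are combined using exp(i*s)*conj(exp(i*t)) = exp(i*(s-t)), and sums of them are collapsed using the identity that for every m > 1 the m distinct m-th roots of unity sum to 0, e.g. 1 + exp(2*I*pi/3) + exp(-2*I*pi/3) = 0.)
A character is irreducible iff <chi, chi> = 1, so this representation is irreducible.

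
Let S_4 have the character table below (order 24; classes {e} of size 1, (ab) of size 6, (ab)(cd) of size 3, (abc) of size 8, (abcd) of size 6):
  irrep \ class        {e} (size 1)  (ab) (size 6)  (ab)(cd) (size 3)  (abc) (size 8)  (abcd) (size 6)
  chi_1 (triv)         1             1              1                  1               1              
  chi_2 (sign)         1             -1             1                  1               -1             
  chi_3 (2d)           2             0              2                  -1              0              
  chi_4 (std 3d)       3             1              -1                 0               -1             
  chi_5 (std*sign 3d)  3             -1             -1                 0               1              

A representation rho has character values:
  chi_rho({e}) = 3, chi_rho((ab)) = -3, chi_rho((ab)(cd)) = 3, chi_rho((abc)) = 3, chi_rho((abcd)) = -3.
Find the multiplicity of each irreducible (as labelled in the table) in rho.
Multiplicities: chi_1: 0, chi_2: 3, chi_3: 0, chi_4: 0, chi_5: 0.

Justification: Use <chi_rho, chi> = (1/|G|) sum_C |C| * chi_rho(C) * conj(chi(C)) with |G| = 24 for each irreducible chi in the table:
  <chi_rho, chi_1> = (1/24)[1*(3)*conj(1) + 6*(-3)*conj(1) + 3*(3)*conj(1) + 8*(3)*conj(1) + 6*(-3)*conj(1)]
      = (1/24)[(3) + (-18) + (9) + (24) + (-18)] = 0/24 = 0
  <chi_rho, chi_2> = (1/24)[1*(3)*conj(1) + 6*(-3)*conj(-1) + 3*(3)*conj(1) + 8*(3)*conj(1) + 6*(-3)*conj(-1)]
      = (1/24)[(3) + (18) + (9) + (24) + (18)] = 72/24 = 3
  <chi_rho, chi_3> = (1/24)[1*(3)*conj(2) + 6*(-3)*conj(0) + 3*(3)*conj(2) + 8*(3)*conj(-1) + 6*(-3)*conj(0)]
      = (1/24)[(6) + (0) + (18) + (-24) + (0)] = 0/24 = 0
  <chi_rho, chi_4> = (1/24)[1*(3)*conj(3) + 6*(-3)*conj(1) + 3*(3)*conj(-1) + 8*(3)*conj(0) + 6*(-3)*conj(-1)]
      = (1/24)[(9) + (-18) + (-9) + (0) + (18)] = 0/24 = 0
  <chi_rho, chi_5> = (1/24)[1*(3)*conj(3) + 6*(-3)*conj(-1) + 3*(3)*conj(-1) + 8*(3)*conj(0) + 6*(-3)*conj(1)]
      = (1/24)[(9) + (18) + (-9) + (0) + (-18)] = 0/24 = 0
Dimension check: dim(rho) = sum (mult * dim) = 0*1 + 3*1 + 0*2 + 0*3 + 0*3 = 3 = chi_rho(e) = 3.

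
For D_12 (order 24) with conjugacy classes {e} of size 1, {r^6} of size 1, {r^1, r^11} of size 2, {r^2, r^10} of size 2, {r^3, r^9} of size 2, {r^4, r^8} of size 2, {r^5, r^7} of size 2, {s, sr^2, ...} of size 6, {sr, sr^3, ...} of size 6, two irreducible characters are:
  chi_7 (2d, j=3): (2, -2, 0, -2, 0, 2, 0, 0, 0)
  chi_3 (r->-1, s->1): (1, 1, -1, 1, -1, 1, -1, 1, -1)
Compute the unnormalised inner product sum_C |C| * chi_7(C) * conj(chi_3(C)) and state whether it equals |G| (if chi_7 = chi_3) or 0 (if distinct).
Sum = 0; so <chi_7, chi_3> = 0 (distinct irreducibles are orthogonal).

Compute term by term over conjugacy classes (|C| * chi_7(C) * conj(chi_3(C))):
  1*(2)*conj(1) + 1*(-2)*conj(1) + 2*(0)*conj(-1) + 2*(-2)*conj(1) + 2*(0)*conj(-1) + 2*(2)*conj(1) + 2*(0)*conj(-1) + 6*(0)*conj(1) + 6*(0)*conj(-1)
  = (2) + (-2) + (0) + (-4) + (0) + (4) + (0) + (0) + (0)
  = 0.
Dividing by |G| = 24 gives 0/24 = 0, matching the row-orthogonality relation <chi_7, chi_3> = [chi_7 = chi_3].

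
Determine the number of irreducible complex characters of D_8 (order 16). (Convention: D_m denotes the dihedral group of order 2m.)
7

Reasoning: The number of irreducible complex representations of a finite group equals its number of conjugacy classes. D_8 has 7 conjugacy classes (n/2 + 3 for n even), so D_8 (order 16) has exactly 7 irreducible complex representations.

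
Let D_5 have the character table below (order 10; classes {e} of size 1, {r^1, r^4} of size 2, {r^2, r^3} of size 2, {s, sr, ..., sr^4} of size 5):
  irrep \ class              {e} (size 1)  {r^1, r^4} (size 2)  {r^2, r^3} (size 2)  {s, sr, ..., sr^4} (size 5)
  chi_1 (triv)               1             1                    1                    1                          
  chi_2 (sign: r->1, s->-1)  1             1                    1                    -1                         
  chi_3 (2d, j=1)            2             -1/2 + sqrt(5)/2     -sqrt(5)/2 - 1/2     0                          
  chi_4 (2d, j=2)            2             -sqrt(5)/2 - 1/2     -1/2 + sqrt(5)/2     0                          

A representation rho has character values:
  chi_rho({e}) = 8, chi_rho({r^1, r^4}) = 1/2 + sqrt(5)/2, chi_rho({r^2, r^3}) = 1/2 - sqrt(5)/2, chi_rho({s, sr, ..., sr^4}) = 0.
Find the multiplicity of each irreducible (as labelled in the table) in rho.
Multiplicities: chi_1: 1, chi_2: 1, chi_3: 2, chi_4: 1.

Reasoning: Use <chi_rho, chi> = (1/|G|) sum_C |C| * chi_rho(C) * conj(chi(C)) with |G| = 10 for each irreducible chi in the table:
  <chi_rho, chi_1> = (1/10)[1*(8)*conj(1) + 2*(1/2 + sqrt(5)/2)*conj(1) + 2*(1/2 - sqrt(5)/2)*conj(1) + 5*(0)*conj(1)]
      = (1/10)[(8) + (1 + sqrt(5)) + (1 - sqrt(5)) + (0)] = 10/10 = 1
  <chi_rho, chi_2> = (1/10)[1*(8)*conj(1) + 2*(1/2 + sqrt(5)/2)*conj(1) + 2*(1/2 - sqrt(5)/2)*conj(1) + 5*(0)*conj(-1)]
      = (1/10)[(8) + (1 + sqrt(5)) + (1 - sqrt(5)) + (0)] = 10/10 = 1
  <chi_rho, chi_3> = (1/10)[1*(8)*conj(2) + 2*(1/2 + sqrt(5)/2)*conj(-1/2 + sqrt(5)/2) + 2*(1/2 - sqrt(5)/2)*conj(-sqrt(5)/2 - 1/2) + 5*(0)*conj(0)]
      = (1/10)[(16) + (2) + (2) + (0)] = 20/10 = 2
  <chi_rho, chi_4> = (1/10)[1*(8)*conj(2) + 2*(1/2 + sqrt(5)/2)*conj(-sqrt(5)/2 - 1/2) + 2*(1/2 - sqrt(5)/2)*conj(-1/2 + sqrt(5)/2) + 5*(0)*conj(0)]
      = (1/10)[(16) + (-3 - sqrt(5)) + (-3 + sqrt(5)) + (0)] = 10/10 = 1
Dimension check: dim(rho) = sum (mult * dim) = 1*1 + 1*1 + 2*2 + 1*2 = 8 = chi_rho(e) = 8.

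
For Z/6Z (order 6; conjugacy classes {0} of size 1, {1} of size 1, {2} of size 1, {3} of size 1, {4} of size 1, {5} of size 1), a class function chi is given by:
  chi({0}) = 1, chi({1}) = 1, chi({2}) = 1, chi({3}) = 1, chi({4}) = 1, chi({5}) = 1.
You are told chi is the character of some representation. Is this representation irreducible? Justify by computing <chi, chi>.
Irreducible: <chi, chi> = 1.

Proof sketch: <chi, chi> = (1/|G|) sum_C |C| * |chi(C)|^2 = (1/6)[1*|1|^2 + 1*|1|^2 + 1*|1|^2 + 1*|1|^2 + 1*|1|^2 + 1*|1|^2]
  = (1/6)[(1) + (1) + (1) + (1) + (1) + (1)] = 6/6 = 1.
(Exp terms are combined using exp(i*s)*conj(exp(i*t)) = exp(i*(s-t)), and sums of them are collapsed using the identity that for every m > 1 the m distinct m-th roots of unity sum to 0, e.g. 1 + exp(2*I*pi/3) + exp(-2*I*pi/3) = 0.)
A character is irreducible iff <chi, chi> = 1, so this representation is irreducible.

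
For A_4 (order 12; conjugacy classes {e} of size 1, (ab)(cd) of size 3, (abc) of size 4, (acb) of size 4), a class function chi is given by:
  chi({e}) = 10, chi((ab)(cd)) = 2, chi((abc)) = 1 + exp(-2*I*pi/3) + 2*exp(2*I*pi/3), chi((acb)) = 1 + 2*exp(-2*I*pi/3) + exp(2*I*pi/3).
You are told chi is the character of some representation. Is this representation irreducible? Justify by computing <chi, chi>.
Not irreducible (reducible): <chi, chi> = 10 > 1.

Reasoning: <chi, chi> = (1/|G|) sum_C |C| * |chi(C)|^2 = (1/12)[1*|10|^2 + 3*|2|^2 + 4*|1 + exp(-2*I*pi/3) + 2*exp(2*I*pi/3)|^2 + 4*|1 + 2*exp(-2*I*pi/3) + exp(2*I*pi/3)|^2]
  = (1/12)[(100) + (12) + (4) + (4)] = 120/12 = 10.
(Exp terms are combined using exp(i*s)*conj(exp(i*t)) = exp(i*(s-t)), and sums of them are collapsed using the identity that for every m > 1 the m distinct m-th roots of unity sum to 0, e.g. 1 + exp(2*I*pi/3) + exp(-2*I*pi/3) = 0.)
A character is irreducible iff <chi, chi> = 1, so this representation is reducible.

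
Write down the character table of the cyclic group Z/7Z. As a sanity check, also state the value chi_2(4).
Character table of Z/7Z (irreps indexed chi_0,...,chi_6 with chi_k(m) = zeta_7^(k*m), zeta_7 = exp(2*pi*i/7)):
  irrep \ class  {0} (size 1)  {1} (size 1)    {2} (size 1)    {3} (size 1)    {4} (size 1)    {5} (size 1)    {6} (size 1)  
  chi_0          1             1               1               1               1               1               1             
  chi_1          1             exp(2*I*pi/7)   exp(4*I*pi/7)   exp(6*I*pi/7)   exp(-6*I*pi/7)  exp(-4*I*pi/7)  exp(-2*I*pi/7)
  chi_2          1             exp(4*I*pi/7)   exp(-6*I*pi/7)  exp(-2*I*pi/7)  exp(2*I*pi/7)   exp(6*I*pi/7)   exp(-4*I*pi/7)
  chi_3          1             exp(6*I*pi/7)   exp(-2*I*pi/7)  exp(4*I*pi/7)   exp(-4*I*pi/7)  exp(2*I*pi/7)   exp(-6*I*pi/7)
  chi_4          1             exp(-6*I*pi/7)  exp(2*I*pi/7)   exp(-4*I*pi/7)  exp(4*I*pi/7)   exp(-2*I*pi/7)  exp(6*I*pi/7) 
  chi_5          1             exp(-4*I*pi/7)  exp(6*I*pi/7)   exp(2*I*pi/7)   exp(-2*I*pi/7)  exp(-6*I*pi/7)  exp(4*I*pi/7) 
  chi_6          1             exp(-2*I*pi/7)  exp(-4*I*pi/7)  exp(-6*I*pi/7)  exp(6*I*pi/7)   exp(4*I*pi/7)   exp(2*I*pi/7) 

Spot check: chi_2(4) = zeta_7^(2*4) = zeta_7^8 = exp(2*I*pi/7).

Reasoning: Z/7Z is abelian, so all 7 irreducible complex representations are 1-dimensional. They are given by chi_k(m) = zeta_7^(k*m) for k = 0,...,6. Row orthogonality: sum_m chi_k(m) conj(chi_l(m)) = 7 * [k = l].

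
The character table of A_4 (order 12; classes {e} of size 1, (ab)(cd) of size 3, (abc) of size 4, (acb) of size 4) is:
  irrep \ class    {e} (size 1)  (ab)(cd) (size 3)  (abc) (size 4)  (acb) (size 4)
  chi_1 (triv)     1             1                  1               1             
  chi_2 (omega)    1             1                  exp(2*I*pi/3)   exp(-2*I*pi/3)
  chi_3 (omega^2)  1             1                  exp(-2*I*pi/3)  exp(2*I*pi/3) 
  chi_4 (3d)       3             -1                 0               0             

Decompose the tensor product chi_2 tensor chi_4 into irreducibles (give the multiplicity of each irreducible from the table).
chi_2 tensor chi_4 = chi_4 (all other irreducibles have multiplicity 0).

The character of a tensor product is the pointwise product (chi_2 * chi_4)(C) = chi_2(C) * chi_4(C):
  {e}: (1)*(3), (ab)(cd): (1)*(-1), (abc): (exp(2*I*pi/3))*(0), (acb): (exp(-2*I*pi/3))*(0)
so (chi_2 * chi_4) takes values
  {e} -> 3, (ab)(cd) -> -1, (abc) -> 0, (acb) -> 0.
Now take the inner product of this character with each irreducible chi from the table, <chi_2*chi_4, chi> = (1/12) sum_C |C| (chi_2*chi_4)(C) conj(chi(C)):
  <chi_2*chi_4, chi_1> = (1/12)[1*(3)*conj(1) + 3*(-1)*conj(1) + 4*(0)*conj(1) + 4*(0)*conj(1)]
      = (1/12)[(3) + (-3) + (0) + (0)] = 0/12 = 0
  <chi_2*chi_4, chi_2> = (1/12)[1*(3)*conj(1) + 3*(-1)*conj(1) + 4*(0)*conj(exp(2*I*pi/3)) + 4*(0)*conj(exp(-2*I*pi/3))]
      = (1/12)[(3) + (-3) + (0) + (0)] = 0/12 = 0
  <chi_2*chi_4, chi_3> = (1/12)[1*(3)*conj(1) + 3*(-1)*conj(1) + 4*(0)*conj(exp(-2*I*pi/3)) + 4*(0)*conj(exp(2*I*pi/3))]
      = (1/12)[(3) + (-3) + (0) + (0)] = 0/12 = 0
  <chi_2*chi_4, chi_4> = (1/12)[1*(3)*conj(3) + 3*(-1)*conj(-1) + 4*(0)*conj(0) + 4*(0)*conj(0)]
      = (1/12)[(9) + (3) + (0) + (0)] = 12/12 = 1
(Exp terms are combined using exp(i*s)*conj(exp(i*t)) = exp(i*(s-t)), and sums of them are collapsed using the identity that for every m > 1 the m distinct m-th roots of unity sum to 0, e.g. 1 + exp(2*I*pi/3) + exp(-2*I*pi/3) = 0.)
Hence the multiplicities are chi_4: 1. Dimension check: dim(chi_2)*dim(chi_4) = 1*3 = 3 and sum (mult * dim) = 1*3 = 3.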